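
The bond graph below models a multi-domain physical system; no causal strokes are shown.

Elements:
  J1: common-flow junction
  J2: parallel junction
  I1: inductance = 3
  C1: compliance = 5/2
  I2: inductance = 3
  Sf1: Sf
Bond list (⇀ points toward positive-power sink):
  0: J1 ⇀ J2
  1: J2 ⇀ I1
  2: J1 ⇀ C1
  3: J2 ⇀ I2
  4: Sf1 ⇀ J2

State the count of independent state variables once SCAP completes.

bond 4 →Sf1  (Sf1 (Sf) sets flow on bond)
bond 1 →I1  (I1 outputs flow p/I1)
bond 2 →J1  (C1: C, integral causality)
bond 0 →J2  (J1: last free bond brings flow in)
bond 3 →I2  (J2: bond 0 brought effort, rest push out)

3  (C1, I1, I2 all integral)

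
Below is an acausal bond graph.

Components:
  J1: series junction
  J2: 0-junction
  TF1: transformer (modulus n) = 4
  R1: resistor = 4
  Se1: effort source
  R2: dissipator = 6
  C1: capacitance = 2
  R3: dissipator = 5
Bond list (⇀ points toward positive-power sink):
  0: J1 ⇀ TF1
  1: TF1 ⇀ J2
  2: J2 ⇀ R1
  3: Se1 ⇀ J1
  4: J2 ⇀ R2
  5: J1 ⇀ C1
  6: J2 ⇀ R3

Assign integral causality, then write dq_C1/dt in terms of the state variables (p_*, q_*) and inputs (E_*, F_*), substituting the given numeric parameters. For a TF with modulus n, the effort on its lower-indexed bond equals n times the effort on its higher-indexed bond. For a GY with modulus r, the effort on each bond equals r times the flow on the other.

#3 stroke at J1  (Se1 (Se) sets effort on bond)
#5 stroke at J1  (C1 outputs effort q/C1)
#0 stroke at TF1  (J1: last free bond brings flow in)
#1 stroke at J2  (TF1: transformer flips bond 0)
#2 stroke at R1  (0-jn J2 has e-setter on 1)
#4 stroke at R2  (0-jn J2 has e-setter on 1)
#6 stroke at R3  (J2: bond 1 brought effort, rest push out)

dq_C1/dt = 37*E_Se1/960 - 37*q_C1/1920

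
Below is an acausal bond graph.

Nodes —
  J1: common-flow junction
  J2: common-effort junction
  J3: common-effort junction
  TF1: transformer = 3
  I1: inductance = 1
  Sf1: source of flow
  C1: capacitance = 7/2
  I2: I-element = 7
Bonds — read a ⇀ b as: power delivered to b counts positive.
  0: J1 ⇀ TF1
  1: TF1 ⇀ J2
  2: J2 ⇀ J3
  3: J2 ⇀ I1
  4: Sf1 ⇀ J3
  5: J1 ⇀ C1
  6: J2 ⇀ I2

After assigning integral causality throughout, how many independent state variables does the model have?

3  (C1, I1, I2 all integral)

β4 stroke at Sf1  (Sf1: flow source, stroke at near end)
β2 stroke at J3  (closing 0-jn rule on J3)
β3 stroke at I1  (I1 outputs flow p/I1)
β5 stroke at J1  (C1: C, integral causality)
β0 stroke at TF1  (J1: last free bond brings flow in)
β1 stroke at J2  (TF1: transformer flips bond 0)
β6 stroke at I2  (J2: bond 1 brought effort, rest push out)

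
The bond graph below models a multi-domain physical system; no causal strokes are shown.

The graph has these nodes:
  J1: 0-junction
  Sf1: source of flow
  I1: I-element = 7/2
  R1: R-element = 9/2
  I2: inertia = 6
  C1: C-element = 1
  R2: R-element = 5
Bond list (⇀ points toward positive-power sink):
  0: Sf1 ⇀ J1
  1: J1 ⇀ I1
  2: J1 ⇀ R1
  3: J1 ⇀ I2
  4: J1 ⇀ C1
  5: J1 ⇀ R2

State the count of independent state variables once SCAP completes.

3  (C1, I1, I2 all integral)

#0 stroke at Sf1  (Sf1: flow source, stroke at near end)
#1 stroke at I1  (I1: I, integral causality)
#3 stroke at I2  (prefer integral on I2)
#4 stroke at J1  (C1: C, integral causality)
#2 stroke at R1  (0-jn J1 has e-setter on 4)
#5 stroke at R2  (J1: bond 4 brought effort, rest push out)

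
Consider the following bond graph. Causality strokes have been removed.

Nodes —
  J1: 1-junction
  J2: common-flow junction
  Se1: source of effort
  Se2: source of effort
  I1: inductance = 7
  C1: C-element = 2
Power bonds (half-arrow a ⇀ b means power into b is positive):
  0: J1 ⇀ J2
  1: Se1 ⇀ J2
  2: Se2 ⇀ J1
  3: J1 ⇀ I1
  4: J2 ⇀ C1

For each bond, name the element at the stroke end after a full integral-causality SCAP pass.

bond 0 →J1
bond 1 →J2
bond 2 →J1
bond 3 →I1
bond 4 →J2

#1 →J2  (source Se1 imposes e)
#2 →J1  (Se2: effort source, stroke at far end)
#3 →I1  (I1: I, integral causality)
#0 →J1  (1-jn J1 has f-setter on 3)
#4 →J2  (1-jn J2 has f-setter on 0)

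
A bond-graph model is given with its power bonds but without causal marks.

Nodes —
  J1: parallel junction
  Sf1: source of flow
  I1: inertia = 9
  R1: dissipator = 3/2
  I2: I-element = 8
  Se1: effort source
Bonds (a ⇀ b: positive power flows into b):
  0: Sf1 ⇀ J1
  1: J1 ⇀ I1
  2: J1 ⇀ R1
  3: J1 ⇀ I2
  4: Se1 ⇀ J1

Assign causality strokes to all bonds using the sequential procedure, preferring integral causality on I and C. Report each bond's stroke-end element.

β0 →Sf1  (Sf1: flow source, stroke at near end)
β4 →J1  (source Se1 imposes e)
β1 →I1  (common-e at J1 fixed by 4)
β2 →R1  (J1: bond 4 brought effort, rest push out)
β3 →I2  (J1 effort already set via bond 4)

#0 stroke→Sf1
#1 stroke→I1
#2 stroke→R1
#3 stroke→I2
#4 stroke→J1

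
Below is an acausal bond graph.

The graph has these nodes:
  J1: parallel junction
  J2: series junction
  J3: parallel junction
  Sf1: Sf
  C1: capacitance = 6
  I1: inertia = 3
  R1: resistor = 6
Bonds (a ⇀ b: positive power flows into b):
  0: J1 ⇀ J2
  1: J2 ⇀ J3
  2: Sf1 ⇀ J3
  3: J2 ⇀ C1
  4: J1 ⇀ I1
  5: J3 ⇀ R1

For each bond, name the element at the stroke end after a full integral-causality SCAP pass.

bond 2 →Sf1  (source Sf1 imposes f)
bond 3 →J2  (prefer integral on C1)
bond 4 →I1  (prefer integral on I1)
bond 0 →J1  (J1: last free bond brings effort in)
bond 1 →J2  (J2: bond 0 brought flow, rest push out)
bond 5 →J3  (J3 needs exactly one e-in)

β0 |J1
β1 |J2
β2 |Sf1
β3 |J2
β4 |I1
β5 |J3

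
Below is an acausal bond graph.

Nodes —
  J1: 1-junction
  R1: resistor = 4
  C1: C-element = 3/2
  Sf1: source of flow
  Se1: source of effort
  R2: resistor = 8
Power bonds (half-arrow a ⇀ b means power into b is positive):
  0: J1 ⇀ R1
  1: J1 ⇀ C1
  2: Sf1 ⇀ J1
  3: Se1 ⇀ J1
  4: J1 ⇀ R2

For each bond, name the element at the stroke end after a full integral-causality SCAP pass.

bond 0 →J1
bond 1 →J1
bond 2 →Sf1
bond 3 →J1
bond 4 →J1

b2 stroke→Sf1  (Sf1 (Sf) sets flow on bond)
b3 stroke→J1  (source Se1 imposes e)
b0 stroke→J1  (1-jn J1 has f-setter on 2)
b1 stroke→J1  (common-f at J1 fixed by 2)
b4 stroke→J1  (common-f at J1 fixed by 2)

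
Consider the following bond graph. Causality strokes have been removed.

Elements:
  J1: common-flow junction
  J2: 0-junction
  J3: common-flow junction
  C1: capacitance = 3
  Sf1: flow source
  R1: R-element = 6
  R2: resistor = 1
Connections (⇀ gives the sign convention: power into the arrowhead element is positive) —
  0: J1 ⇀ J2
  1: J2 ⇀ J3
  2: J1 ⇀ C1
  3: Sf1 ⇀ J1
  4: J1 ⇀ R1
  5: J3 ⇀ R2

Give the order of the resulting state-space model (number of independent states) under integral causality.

bond 3 stroke→Sf1  (source Sf1 imposes f)
bond 0 stroke→J1  (J1: bond 3 brought flow, rest push out)
bond 2 stroke→J1  (J1 flow already set via bond 3)
bond 4 stroke→J1  (J1: bond 3 brought flow, rest push out)
bond 1 stroke→J2  (J2: last free bond brings effort in)
bond 5 stroke→J3  (1-jn J3 has f-setter on 1)

1  (C1 all integral)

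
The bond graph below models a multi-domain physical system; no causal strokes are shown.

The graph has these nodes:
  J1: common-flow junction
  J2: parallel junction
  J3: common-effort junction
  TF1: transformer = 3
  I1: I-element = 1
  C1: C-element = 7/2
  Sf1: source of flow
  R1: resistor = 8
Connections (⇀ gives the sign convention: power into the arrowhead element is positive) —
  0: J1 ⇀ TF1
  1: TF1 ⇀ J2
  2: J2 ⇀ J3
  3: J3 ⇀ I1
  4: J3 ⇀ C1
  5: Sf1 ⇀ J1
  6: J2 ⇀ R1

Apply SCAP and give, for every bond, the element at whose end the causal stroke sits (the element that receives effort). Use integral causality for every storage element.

b0 stroke→J1
b1 stroke→TF1
b2 stroke→J2
b3 stroke→I1
b4 stroke→J3
b5 stroke→Sf1
b6 stroke→R1

b5 stroke at Sf1  (Sf1 fixes flow; stroke at Sf1)
b0 stroke at J1  (common-f at J1 fixed by 5)
b1 stroke at TF1  (TF1 one-in-one-out from 0)
b3 stroke at I1  (prefer integral on I1)
b4 stroke at J3  (C1 outputs effort q/C1)
b2 stroke at J2  (J3: bond 4 brought effort, rest push out)
b6 stroke at R1  (J2: bond 2 brought effort, rest push out)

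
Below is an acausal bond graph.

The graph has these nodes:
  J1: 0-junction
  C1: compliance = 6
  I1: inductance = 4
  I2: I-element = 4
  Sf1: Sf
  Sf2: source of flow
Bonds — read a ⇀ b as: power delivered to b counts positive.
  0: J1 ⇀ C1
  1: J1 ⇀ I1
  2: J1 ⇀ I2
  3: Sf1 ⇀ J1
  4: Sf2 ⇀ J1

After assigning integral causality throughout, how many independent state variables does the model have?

β3 stroke at Sf1  (Sf1: flow source, stroke at near end)
β4 stroke at Sf2  (Sf2 fixes flow; stroke at Sf2)
β0 stroke at J1  (C1 integral (e out))
β1 stroke at I1  (0-jn J1 has e-setter on 0)
β2 stroke at I2  (common-e at J1 fixed by 0)

3  (C1, I1, I2 all integral)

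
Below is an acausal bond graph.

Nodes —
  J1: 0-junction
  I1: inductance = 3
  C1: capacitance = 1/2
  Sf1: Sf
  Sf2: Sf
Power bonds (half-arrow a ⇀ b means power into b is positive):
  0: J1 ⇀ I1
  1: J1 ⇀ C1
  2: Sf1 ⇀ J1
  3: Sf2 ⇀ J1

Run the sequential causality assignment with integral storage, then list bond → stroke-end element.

b0 stroke→I1
b1 stroke→J1
b2 stroke→Sf1
b3 stroke→Sf2

#2 stroke→Sf1  (Sf1 fixes flow; stroke at Sf1)
#3 stroke→Sf2  (Sf2 fixes flow; stroke at Sf2)
#0 stroke→I1  (prefer integral on I1)
#1 stroke→J1  (J1: last free bond brings effort in)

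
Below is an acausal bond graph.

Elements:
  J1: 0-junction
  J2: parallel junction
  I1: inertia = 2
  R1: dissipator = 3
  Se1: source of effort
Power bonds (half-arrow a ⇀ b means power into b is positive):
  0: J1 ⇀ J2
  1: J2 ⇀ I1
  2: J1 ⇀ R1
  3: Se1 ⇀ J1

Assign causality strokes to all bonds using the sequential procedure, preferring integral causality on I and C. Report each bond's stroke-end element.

#0 |J2
#1 |I1
#2 |R1
#3 |J1

bond 3 →J1  (Se1 (Se) sets effort on bond)
bond 0 →J2  (J1 effort already set via bond 3)
bond 2 →R1  (common-e at J1 fixed by 3)
bond 1 →I1  (J2 effort already set via bond 0)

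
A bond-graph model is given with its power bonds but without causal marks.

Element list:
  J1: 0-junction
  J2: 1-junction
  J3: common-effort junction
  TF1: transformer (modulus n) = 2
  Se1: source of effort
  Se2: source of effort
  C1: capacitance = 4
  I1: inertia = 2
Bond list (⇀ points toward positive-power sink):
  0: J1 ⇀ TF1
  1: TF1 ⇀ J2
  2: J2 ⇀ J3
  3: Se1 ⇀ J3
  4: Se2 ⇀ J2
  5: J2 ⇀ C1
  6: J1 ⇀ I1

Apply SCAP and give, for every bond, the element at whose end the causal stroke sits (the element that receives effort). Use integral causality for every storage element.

β3 →J3  (Se1 (Se) sets effort on bond)
β4 →J2  (source Se2 imposes e)
β2 →J2  (J3: bond 3 brought effort, rest push out)
β5 →J2  (C1 integral (e out))
β1 →TF1  (closing 1-jn rule on J2)
β0 →J1  (TF TF1: opposite of bond 1)
β6 →I1  (J1 effort already set via bond 0)

bond 0 →J1
bond 1 →TF1
bond 2 →J2
bond 3 →J3
bond 4 →J2
bond 5 →J2
bond 6 →I1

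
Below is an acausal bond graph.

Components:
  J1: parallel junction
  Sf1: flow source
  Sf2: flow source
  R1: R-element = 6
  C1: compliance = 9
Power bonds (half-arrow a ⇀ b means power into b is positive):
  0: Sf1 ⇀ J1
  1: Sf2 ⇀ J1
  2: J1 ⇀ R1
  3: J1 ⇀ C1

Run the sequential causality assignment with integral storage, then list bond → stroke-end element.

bond 0 stroke at Sf1
bond 1 stroke at Sf2
bond 2 stroke at R1
bond 3 stroke at J1

b0 stroke→Sf1  (Sf1 (Sf) sets flow on bond)
b1 stroke→Sf2  (Sf2 fixes flow; stroke at Sf2)
b3 stroke→J1  (C1 outputs effort q/C1)
b2 stroke→R1  (0-jn J1 has e-setter on 3)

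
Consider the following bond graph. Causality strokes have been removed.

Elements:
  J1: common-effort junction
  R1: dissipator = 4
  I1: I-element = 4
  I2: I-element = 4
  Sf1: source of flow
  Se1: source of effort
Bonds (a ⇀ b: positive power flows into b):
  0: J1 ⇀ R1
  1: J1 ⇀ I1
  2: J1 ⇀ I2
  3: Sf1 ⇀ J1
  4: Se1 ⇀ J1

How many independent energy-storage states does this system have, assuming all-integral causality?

2  (I1, I2 all integral)

#3 stroke at Sf1  (Sf1 (Sf) sets flow on bond)
#4 stroke at J1  (source Se1 imposes e)
#0 stroke at R1  (J1 effort already set via bond 4)
#1 stroke at I1  (J1 effort already set via bond 4)
#2 stroke at I2  (J1 effort already set via bond 4)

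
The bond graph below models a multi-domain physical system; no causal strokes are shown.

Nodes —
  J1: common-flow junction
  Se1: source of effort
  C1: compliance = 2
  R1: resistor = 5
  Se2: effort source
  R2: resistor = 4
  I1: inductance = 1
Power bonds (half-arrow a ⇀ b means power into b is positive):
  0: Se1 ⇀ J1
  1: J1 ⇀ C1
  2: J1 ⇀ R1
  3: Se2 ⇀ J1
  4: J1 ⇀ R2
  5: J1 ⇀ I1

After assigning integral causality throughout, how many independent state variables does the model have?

2  (C1, I1 all integral)

b0 stroke at J1  (source Se1 imposes e)
b3 stroke at J1  (Se2 (Se) sets effort on bond)
b1 stroke at J1  (prefer integral on C1)
b5 stroke at I1  (prefer integral on I1)
b2 stroke at J1  (1-jn J1 has f-setter on 5)
b4 stroke at J1  (J1: bond 5 brought flow, rest push out)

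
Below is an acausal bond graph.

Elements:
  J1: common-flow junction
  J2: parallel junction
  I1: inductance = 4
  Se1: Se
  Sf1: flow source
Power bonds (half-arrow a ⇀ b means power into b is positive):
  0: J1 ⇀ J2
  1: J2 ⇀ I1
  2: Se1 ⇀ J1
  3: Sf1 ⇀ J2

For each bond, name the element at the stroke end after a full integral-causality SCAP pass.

β0 stroke→J2
β1 stroke→I1
β2 stroke→J1
β3 stroke→Sf1

#2 stroke at J1  (source Se1 imposes e)
#3 stroke at Sf1  (Sf1: flow source, stroke at near end)
#0 stroke at J2  (J1: last free bond brings flow in)
#1 stroke at I1  (J2: bond 0 brought effort, rest push out)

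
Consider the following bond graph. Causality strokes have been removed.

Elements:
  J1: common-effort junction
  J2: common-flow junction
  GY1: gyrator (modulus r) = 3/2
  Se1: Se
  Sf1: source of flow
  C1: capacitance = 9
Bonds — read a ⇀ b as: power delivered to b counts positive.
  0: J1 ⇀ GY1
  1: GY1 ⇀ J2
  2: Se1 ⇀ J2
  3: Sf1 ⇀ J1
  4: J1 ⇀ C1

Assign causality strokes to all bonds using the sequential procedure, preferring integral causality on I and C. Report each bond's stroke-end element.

bond 2 stroke at J2  (source Se1 imposes e)
bond 3 stroke at Sf1  (Sf1: flow source, stroke at near end)
bond 1 stroke at GY1  (J2: last free bond brings flow in)
bond 0 stroke at GY1  (GY GY1: same side as bond 1)
bond 4 stroke at J1  (closing 0-jn rule on J1)

β0 →GY1
β1 →GY1
β2 →J2
β3 →Sf1
β4 →J1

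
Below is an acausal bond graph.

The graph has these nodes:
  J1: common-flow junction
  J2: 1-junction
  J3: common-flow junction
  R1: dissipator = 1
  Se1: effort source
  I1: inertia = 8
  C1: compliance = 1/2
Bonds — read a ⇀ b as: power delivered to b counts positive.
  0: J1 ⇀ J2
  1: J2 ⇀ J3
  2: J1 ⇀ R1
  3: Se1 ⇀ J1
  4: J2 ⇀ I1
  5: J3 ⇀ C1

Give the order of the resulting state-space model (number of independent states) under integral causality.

#3 |J1  (source Se1 imposes e)
#4 |I1  (I1 outputs flow p/I1)
#0 |J2  (J2 flow already set via bond 4)
#1 |J2  (J2: bond 4 brought flow, rest push out)
#5 |J3  (common-f at J3 fixed by 1)
#2 |J1  (common-f at J1 fixed by 0)

2  (C1, I1 all integral)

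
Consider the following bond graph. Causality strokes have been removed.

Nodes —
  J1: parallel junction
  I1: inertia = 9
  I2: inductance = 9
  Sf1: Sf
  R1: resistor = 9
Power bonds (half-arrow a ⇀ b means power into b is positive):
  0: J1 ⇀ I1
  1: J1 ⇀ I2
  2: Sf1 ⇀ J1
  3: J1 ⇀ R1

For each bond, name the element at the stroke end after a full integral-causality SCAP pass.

bond 2 stroke→Sf1  (Sf1: flow source, stroke at near end)
bond 0 stroke→I1  (prefer integral on I1)
bond 1 stroke→I2  (I2 integral (f out))
bond 3 stroke→J1  (only one effort-in slot at J1)

bond 0 stroke at I1
bond 1 stroke at I2
bond 2 stroke at Sf1
bond 3 stroke at J1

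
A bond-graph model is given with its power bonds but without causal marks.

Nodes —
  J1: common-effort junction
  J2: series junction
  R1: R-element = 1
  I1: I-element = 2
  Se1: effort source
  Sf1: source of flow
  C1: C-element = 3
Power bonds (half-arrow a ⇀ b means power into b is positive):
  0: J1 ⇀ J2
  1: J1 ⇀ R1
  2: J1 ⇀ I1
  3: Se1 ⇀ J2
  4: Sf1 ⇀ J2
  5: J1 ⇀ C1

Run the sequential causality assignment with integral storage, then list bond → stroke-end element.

b0 |J2
b1 |R1
b2 |I1
b3 |J2
b4 |Sf1
b5 |J1

β3 stroke at J2  (Se1 (Se) sets effort on bond)
β4 stroke at Sf1  (source Sf1 imposes f)
β0 stroke at J2  (J2 flow already set via bond 4)
β2 stroke at I1  (prefer integral on I1)
β5 stroke at J1  (C1: C, integral causality)
β1 stroke at R1  (0-jn J1 has e-setter on 5)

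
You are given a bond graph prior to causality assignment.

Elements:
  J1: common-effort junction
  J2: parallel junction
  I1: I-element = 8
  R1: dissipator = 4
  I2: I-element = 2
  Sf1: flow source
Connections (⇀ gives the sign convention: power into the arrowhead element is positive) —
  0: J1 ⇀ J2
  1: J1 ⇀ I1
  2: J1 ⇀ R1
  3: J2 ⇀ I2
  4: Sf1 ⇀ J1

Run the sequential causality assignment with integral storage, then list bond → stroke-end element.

b4 stroke→Sf1  (source Sf1 imposes f)
b1 stroke→I1  (I1: I, integral causality)
b3 stroke→I2  (I2 outputs flow p/I2)
b0 stroke→J2  (J2: last free bond brings effort in)
b2 stroke→J1  (only one effort-in slot at J1)

#0 stroke→J2
#1 stroke→I1
#2 stroke→J1
#3 stroke→I2
#4 stroke→Sf1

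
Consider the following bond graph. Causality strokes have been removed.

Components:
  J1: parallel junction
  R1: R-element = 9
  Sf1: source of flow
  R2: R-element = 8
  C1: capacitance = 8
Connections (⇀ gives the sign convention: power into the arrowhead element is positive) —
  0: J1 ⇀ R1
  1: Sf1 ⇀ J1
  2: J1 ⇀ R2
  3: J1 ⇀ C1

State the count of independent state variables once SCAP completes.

1  (C1 all integral)

#1 stroke at Sf1  (Sf1: flow source, stroke at near end)
#3 stroke at J1  (prefer integral on C1)
#0 stroke at R1  (J1 effort already set via bond 3)
#2 stroke at R2  (J1 effort already set via bond 3)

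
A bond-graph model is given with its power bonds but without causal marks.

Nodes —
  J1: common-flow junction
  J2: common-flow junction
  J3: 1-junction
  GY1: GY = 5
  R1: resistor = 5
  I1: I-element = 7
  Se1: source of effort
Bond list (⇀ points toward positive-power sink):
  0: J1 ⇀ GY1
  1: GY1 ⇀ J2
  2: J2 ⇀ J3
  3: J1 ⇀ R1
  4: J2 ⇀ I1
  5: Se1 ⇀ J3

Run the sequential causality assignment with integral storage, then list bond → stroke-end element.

bond 5 stroke→J3  (Se1: effort source, stroke at far end)
bond 2 stroke→J2  (J3: last free bond brings flow in)
bond 4 stroke→I1  (prefer integral on I1)
bond 1 stroke→J2  (J2 flow already set via bond 4)
bond 0 stroke→J1  (GY1 both-in/both-out from 1)
bond 3 stroke→R1  (J1 needs exactly one f-in)

b0 |J1
b1 |J2
b2 |J2
b3 |R1
b4 |I1
b5 |J3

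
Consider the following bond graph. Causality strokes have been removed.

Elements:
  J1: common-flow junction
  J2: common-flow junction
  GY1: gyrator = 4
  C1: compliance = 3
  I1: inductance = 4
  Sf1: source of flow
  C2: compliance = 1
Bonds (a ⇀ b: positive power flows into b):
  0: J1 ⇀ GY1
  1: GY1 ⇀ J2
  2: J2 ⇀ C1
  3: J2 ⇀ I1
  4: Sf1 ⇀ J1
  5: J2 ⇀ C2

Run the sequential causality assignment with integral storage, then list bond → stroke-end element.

bond 4 |Sf1  (Sf1 (Sf) sets flow on bond)
bond 0 |J1  (J1: bond 4 brought flow, rest push out)
bond 1 |J2  (GY GY1: same side as bond 0)
bond 2 |J2  (C1 integral (e out))
bond 3 |I1  (I1 outputs flow p/I1)
bond 5 |J2  (J2 flow already set via bond 3)

#0 |J1
#1 |J2
#2 |J2
#3 |I1
#4 |Sf1
#5 |J2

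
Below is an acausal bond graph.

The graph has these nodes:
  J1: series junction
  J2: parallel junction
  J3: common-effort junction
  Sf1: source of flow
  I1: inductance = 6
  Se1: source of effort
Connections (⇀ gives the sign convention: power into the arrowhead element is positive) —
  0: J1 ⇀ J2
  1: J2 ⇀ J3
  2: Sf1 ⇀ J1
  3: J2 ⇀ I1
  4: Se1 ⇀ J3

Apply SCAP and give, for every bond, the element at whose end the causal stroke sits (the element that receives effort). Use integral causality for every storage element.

β0 |J1
β1 |J2
β2 |Sf1
β3 |I1
β4 |J3

β2 stroke→Sf1  (Sf1 (Sf) sets flow on bond)
β4 stroke→J3  (Se1 (Se) sets effort on bond)
β0 stroke→J1  (1-jn J1 has f-setter on 2)
β1 stroke→J2  (J3: bond 4 brought effort, rest push out)
β3 stroke→I1  (J2 effort already set via bond 1)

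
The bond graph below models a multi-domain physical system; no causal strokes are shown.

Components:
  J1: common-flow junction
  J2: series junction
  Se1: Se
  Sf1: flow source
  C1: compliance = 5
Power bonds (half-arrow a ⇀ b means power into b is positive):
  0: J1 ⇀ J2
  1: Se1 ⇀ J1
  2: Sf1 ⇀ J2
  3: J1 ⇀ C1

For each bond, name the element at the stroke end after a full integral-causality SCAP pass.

bond 0 →J2
bond 1 →J1
bond 2 →Sf1
bond 3 →J1

#1 →J1  (Se1 (Se) sets effort on bond)
#2 →Sf1  (Sf1 (Sf) sets flow on bond)
#0 →J2  (1-jn J2 has f-setter on 2)
#3 →J1  (1-jn J1 has f-setter on 0)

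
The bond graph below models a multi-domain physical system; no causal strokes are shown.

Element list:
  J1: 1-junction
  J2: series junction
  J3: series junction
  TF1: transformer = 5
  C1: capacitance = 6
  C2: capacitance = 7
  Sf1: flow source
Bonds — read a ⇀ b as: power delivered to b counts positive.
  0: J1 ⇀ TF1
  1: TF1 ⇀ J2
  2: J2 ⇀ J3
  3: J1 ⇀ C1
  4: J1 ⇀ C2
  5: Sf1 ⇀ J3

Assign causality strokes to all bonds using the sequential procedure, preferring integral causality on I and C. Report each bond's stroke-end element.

b0 stroke at TF1
b1 stroke at J2
b2 stroke at J3
b3 stroke at J1
b4 stroke at J1
b5 stroke at Sf1

bond 5 →Sf1  (Sf1: flow source, stroke at near end)
bond 2 →J3  (J3 flow already set via bond 5)
bond 1 →J2  (J2 flow already set via bond 2)
bond 0 →TF1  (TF1: transformer flips bond 1)
bond 3 →J1  (J1: bond 0 brought flow, rest push out)
bond 4 →J1  (common-f at J1 fixed by 0)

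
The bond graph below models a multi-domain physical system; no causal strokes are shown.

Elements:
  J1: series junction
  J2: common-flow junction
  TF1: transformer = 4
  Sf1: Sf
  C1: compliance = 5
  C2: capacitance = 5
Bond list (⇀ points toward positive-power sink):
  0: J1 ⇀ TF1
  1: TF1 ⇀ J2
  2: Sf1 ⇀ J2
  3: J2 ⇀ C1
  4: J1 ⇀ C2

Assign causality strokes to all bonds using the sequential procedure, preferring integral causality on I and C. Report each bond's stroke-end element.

#2 stroke at Sf1  (Sf1: flow source, stroke at near end)
#1 stroke at J2  (1-jn J2 has f-setter on 2)
#3 stroke at J2  (J2: bond 2 brought flow, rest push out)
#0 stroke at TF1  (TF1 one-in-one-out from 1)
#4 stroke at J1  (J1: bond 0 brought flow, rest push out)

bond 0 |TF1
bond 1 |J2
bond 2 |Sf1
bond 3 |J2
bond 4 |J1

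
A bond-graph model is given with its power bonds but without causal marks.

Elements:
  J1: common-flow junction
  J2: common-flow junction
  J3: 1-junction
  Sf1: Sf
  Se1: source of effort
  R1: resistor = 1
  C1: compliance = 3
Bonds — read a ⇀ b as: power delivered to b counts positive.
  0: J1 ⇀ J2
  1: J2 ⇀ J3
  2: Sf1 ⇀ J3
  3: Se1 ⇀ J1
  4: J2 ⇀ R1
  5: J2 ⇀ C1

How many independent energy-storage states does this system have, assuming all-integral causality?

1  (C1 all integral)

β2 |Sf1  (Sf1 fixes flow; stroke at Sf1)
β3 |J1  (Se1: effort source, stroke at far end)
β0 |J2  (only one flow-in slot at J1)
β1 |J3  (1-jn J3 has f-setter on 2)
β4 |J2  (common-f at J2 fixed by 1)
β5 |J2  (common-f at J2 fixed by 1)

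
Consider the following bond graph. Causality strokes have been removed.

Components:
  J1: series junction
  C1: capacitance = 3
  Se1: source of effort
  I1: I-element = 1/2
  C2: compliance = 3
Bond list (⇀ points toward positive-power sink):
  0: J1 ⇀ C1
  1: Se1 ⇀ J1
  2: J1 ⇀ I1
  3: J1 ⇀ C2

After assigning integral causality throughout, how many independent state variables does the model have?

#1 |J1  (Se1: effort source, stroke at far end)
#0 |J1  (C1 integral (e out))
#2 |I1  (I1: I, integral causality)
#3 |J1  (1-jn J1 has f-setter on 2)

3  (C1, C2, I1 all integral)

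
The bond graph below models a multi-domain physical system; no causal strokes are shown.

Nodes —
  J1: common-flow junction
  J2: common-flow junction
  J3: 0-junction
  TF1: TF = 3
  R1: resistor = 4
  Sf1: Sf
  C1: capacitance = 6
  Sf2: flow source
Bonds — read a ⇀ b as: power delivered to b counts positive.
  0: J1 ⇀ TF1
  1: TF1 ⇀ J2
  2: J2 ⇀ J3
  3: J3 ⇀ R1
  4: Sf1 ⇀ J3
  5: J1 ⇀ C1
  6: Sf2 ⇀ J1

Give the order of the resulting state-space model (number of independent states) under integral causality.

#4 stroke at Sf1  (source Sf1 imposes f)
#6 stroke at Sf2  (Sf2 fixes flow; stroke at Sf2)
#0 stroke at J1  (1-jn J1 has f-setter on 6)
#5 stroke at J1  (J1 flow already set via bond 6)
#1 stroke at TF1  (TF TF1: opposite of bond 0)
#2 stroke at J2  (J2: bond 1 brought flow, rest push out)
#3 stroke at J3  (J3 needs exactly one e-in)

1  (C1 all integral)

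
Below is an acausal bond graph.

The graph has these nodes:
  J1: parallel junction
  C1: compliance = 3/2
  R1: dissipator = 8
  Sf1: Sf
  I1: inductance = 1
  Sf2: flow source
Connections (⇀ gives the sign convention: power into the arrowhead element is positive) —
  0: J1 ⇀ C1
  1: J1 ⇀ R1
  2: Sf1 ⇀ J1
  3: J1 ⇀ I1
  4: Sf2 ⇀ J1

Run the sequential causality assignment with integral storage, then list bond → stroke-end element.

#0 →J1
#1 →R1
#2 →Sf1
#3 →I1
#4 →Sf2

β2 →Sf1  (Sf1: flow source, stroke at near end)
β4 →Sf2  (source Sf2 imposes f)
β0 →J1  (C1 outputs effort q/C1)
β1 →R1  (0-jn J1 has e-setter on 0)
β3 →I1  (J1 effort already set via bond 0)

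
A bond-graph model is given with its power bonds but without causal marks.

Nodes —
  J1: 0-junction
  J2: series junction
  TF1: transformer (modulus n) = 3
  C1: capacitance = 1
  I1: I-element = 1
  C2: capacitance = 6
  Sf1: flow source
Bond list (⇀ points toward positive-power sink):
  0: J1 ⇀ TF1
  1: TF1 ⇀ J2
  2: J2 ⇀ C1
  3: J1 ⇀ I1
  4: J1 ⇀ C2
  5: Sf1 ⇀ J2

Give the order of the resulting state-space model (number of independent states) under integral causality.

b5 |Sf1  (source Sf1 imposes f)
b1 |J2  (common-f at J2 fixed by 5)
b2 |J2  (J2 flow already set via bond 5)
b0 |TF1  (TF1: transformer flips bond 1)
b3 |I1  (I1 integral (f out))
b4 |J1  (only one effort-in slot at J1)

3  (C1, C2, I1 all integral)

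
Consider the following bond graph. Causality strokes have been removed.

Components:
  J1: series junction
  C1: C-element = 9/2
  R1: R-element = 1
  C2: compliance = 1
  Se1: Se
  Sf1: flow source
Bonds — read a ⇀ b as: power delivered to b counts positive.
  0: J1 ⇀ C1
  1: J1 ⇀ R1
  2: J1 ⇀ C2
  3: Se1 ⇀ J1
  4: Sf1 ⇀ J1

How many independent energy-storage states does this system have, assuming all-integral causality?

β3 |J1  (source Se1 imposes e)
β4 |Sf1  (source Sf1 imposes f)
β0 |J1  (common-f at J1 fixed by 4)
β1 |J1  (common-f at J1 fixed by 4)
β2 |J1  (J1: bond 4 brought flow, rest push out)

2  (C1, C2 all integral)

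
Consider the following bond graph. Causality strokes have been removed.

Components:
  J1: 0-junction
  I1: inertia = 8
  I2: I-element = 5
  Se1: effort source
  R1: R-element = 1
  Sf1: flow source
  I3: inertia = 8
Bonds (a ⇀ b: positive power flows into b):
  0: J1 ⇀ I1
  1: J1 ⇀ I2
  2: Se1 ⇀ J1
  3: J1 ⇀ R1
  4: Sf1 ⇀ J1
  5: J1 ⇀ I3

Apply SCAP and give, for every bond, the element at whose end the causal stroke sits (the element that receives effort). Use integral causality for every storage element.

β0 |I1
β1 |I2
β2 |J1
β3 |R1
β4 |Sf1
β5 |I3

#2 stroke at J1  (Se1: effort source, stroke at far end)
#4 stroke at Sf1  (source Sf1 imposes f)
#0 stroke at I1  (0-jn J1 has e-setter on 2)
#1 stroke at I2  (J1 effort already set via bond 2)
#3 stroke at R1  (common-e at J1 fixed by 2)
#5 stroke at I3  (J1: bond 2 brought effort, rest push out)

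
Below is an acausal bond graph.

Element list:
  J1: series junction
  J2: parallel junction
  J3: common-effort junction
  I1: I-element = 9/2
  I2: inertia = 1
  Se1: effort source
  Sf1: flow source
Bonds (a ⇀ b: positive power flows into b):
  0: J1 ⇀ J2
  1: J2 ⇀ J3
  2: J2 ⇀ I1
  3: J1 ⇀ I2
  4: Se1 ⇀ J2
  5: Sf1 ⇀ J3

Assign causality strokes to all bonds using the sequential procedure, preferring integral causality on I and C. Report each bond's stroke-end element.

b4 stroke at J2  (Se1 (Se) sets effort on bond)
b5 stroke at Sf1  (Sf1 (Sf) sets flow on bond)
b0 stroke at J1  (J2 effort already set via bond 4)
b1 stroke at J3  (J2: bond 4 brought effort, rest push out)
b2 stroke at I1  (J2 effort already set via bond 4)
b3 stroke at I2  (closing 1-jn rule on J1)

bond 0 →J1
bond 1 →J3
bond 2 →I1
bond 3 →I2
bond 4 →J2
bond 5 →Sf1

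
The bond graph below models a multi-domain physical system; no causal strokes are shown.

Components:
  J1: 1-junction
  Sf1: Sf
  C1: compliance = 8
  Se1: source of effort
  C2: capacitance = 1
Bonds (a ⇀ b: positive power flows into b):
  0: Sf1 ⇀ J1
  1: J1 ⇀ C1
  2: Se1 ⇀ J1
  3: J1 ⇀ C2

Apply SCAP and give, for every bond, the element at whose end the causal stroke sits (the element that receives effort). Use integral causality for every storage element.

β0 stroke→Sf1
β1 stroke→J1
β2 stroke→J1
β3 stroke→J1

b0 stroke at Sf1  (Sf1 (Sf) sets flow on bond)
b2 stroke at J1  (Se1 fixes effort; stroke away)
b1 stroke at J1  (J1 flow already set via bond 0)
b3 stroke at J1  (J1 flow already set via bond 0)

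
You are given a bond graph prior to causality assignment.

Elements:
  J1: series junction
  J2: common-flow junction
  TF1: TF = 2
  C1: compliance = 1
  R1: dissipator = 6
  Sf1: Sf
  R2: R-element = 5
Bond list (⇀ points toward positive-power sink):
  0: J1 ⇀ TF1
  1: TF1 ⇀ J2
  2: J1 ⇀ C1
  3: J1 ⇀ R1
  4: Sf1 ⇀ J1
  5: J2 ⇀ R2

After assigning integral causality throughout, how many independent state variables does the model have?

b4 →Sf1  (Sf1: flow source, stroke at near end)
b0 →J1  (common-f at J1 fixed by 4)
b2 →J1  (common-f at J1 fixed by 4)
b3 →J1  (common-f at J1 fixed by 4)
b1 →TF1  (through TF1, causality passes straight; one stroke at TF1)
b5 →J2  (common-f at J2 fixed by 1)

1  (C1 all integral)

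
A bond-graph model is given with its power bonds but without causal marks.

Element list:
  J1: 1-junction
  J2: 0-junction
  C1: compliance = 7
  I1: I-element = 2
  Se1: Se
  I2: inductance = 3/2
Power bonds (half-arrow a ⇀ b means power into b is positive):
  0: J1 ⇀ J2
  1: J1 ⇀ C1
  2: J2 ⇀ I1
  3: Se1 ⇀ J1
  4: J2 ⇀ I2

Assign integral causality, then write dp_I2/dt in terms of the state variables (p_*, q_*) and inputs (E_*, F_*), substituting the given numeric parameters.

dp_I2/dt = E_Se1 - q_C1/7

β3 stroke at J1  (Se1: effort source, stroke at far end)
β1 stroke at J1  (C1 outputs effort q/C1)
β0 stroke at J2  (J1 needs exactly one f-in)
β2 stroke at I1  (J2: bond 0 brought effort, rest push out)
β4 stroke at I2  (common-e at J2 fixed by 0)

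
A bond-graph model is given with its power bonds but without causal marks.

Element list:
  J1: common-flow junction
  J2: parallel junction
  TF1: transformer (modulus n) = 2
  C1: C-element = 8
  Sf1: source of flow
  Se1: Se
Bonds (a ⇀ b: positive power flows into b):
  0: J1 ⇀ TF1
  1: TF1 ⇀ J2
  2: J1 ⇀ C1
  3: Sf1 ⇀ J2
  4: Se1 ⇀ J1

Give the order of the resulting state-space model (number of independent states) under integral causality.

1  (C1 all integral)

b3 →Sf1  (Sf1 (Sf) sets flow on bond)
b4 →J1  (source Se1 imposes e)
b1 →J2  (J2 needs exactly one e-in)
b0 →TF1  (TF TF1: opposite of bond 1)
b2 →J1  (J1: bond 0 brought flow, rest push out)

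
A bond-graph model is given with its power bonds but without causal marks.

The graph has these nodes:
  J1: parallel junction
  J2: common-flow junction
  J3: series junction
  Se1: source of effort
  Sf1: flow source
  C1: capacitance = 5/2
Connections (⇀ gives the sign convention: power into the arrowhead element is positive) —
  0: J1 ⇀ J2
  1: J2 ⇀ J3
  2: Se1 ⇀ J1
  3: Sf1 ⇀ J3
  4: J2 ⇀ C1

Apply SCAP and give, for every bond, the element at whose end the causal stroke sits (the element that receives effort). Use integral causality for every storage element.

β0 stroke→J2
β1 stroke→J3
β2 stroke→J1
β3 stroke→Sf1
β4 stroke→J2

b2 stroke at J1  (Se1: effort source, stroke at far end)
b3 stroke at Sf1  (Sf1 fixes flow; stroke at Sf1)
b0 stroke at J2  (0-jn J1 has e-setter on 2)
b1 stroke at J3  (common-f at J3 fixed by 3)
b4 stroke at J2  (J2 flow already set via bond 1)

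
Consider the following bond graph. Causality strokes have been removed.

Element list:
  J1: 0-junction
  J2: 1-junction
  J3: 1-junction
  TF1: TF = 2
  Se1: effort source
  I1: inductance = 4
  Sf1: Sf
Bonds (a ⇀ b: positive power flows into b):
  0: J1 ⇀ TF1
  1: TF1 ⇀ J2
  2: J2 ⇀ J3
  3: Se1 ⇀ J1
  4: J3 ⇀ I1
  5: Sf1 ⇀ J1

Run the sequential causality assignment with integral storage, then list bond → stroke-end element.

#3 |J1  (Se1 fixes effort; stroke away)
#5 |Sf1  (Sf1 (Sf) sets flow on bond)
#0 |TF1  (0-jn J1 has e-setter on 3)
#1 |J2  (TF TF1: opposite of bond 0)
#2 |J3  (closing 1-jn rule on J2)
#4 |I1  (closing 1-jn rule on J3)

β0 |TF1
β1 |J2
β2 |J3
β3 |J1
β4 |I1
β5 |Sf1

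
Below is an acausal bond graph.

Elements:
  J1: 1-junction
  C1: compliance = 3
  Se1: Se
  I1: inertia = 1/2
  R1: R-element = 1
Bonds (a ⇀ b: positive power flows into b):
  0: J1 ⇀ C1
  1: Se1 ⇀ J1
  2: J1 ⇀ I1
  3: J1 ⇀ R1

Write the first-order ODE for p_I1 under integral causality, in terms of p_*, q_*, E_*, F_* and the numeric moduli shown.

#1 |J1  (Se1 fixes effort; stroke away)
#0 |J1  (C1 integral (e out))
#2 |I1  (I1 integral (f out))
#3 |J1  (J1: bond 2 brought flow, rest push out)

dp_I1/dt = E_Se1 - 2*p_I1 - q_C1/3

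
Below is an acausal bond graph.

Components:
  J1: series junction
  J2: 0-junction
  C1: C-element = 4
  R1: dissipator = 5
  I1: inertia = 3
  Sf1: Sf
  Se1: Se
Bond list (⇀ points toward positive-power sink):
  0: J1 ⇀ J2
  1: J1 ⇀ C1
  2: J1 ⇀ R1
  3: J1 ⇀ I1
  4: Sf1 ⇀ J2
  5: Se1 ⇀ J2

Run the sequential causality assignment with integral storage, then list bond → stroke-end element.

b0 |J1
b1 |J1
b2 |J1
b3 |I1
b4 |Sf1
b5 |J2

bond 4 |Sf1  (source Sf1 imposes f)
bond 5 |J2  (source Se1 imposes e)
bond 0 |J1  (J2: bond 5 brought effort, rest push out)
bond 1 |J1  (C1 outputs effort q/C1)
bond 3 |I1  (I1 outputs flow p/I1)
bond 2 |J1  (common-f at J1 fixed by 3)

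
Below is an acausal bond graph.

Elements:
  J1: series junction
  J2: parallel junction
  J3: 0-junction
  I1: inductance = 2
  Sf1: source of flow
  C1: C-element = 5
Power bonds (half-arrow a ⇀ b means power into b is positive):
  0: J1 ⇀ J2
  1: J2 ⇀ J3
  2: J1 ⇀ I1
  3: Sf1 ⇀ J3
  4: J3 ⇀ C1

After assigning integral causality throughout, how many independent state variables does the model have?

2  (C1, I1 all integral)

bond 3 stroke at Sf1  (source Sf1 imposes f)
bond 2 stroke at I1  (I1: I, integral causality)
bond 0 stroke at J1  (J1: bond 2 brought flow, rest push out)
bond 1 stroke at J2  (J2: last free bond brings effort in)
bond 4 stroke at J3  (only one effort-in slot at J3)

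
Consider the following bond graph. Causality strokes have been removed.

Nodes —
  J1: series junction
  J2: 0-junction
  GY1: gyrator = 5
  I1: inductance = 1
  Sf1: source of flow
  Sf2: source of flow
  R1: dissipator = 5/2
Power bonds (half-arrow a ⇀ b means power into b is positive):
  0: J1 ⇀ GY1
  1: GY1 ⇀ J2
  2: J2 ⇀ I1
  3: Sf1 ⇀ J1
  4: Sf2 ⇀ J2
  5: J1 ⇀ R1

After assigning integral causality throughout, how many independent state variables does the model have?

1  (I1 all integral)

b3 →Sf1  (Sf1 (Sf) sets flow on bond)
b4 →Sf2  (Sf2 fixes flow; stroke at Sf2)
b0 →J1  (J1: bond 3 brought flow, rest push out)
b5 →J1  (J1: bond 3 brought flow, rest push out)
b1 →J2  (GY GY1: same side as bond 0)
b2 →I1  (J2: bond 1 brought effort, rest push out)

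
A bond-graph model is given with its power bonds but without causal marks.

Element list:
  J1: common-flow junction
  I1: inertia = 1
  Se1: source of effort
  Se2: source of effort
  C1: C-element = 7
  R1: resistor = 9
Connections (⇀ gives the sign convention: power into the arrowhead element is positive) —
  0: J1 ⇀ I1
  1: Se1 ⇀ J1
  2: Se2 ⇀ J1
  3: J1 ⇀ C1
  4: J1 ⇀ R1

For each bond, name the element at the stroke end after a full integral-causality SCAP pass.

#0 |I1
#1 |J1
#2 |J1
#3 |J1
#4 |J1

β1 stroke→J1  (Se1 fixes effort; stroke away)
β2 stroke→J1  (Se2: effort source, stroke at far end)
β0 stroke→I1  (prefer integral on I1)
β3 stroke→J1  (J1: bond 0 brought flow, rest push out)
β4 stroke→J1  (J1 flow already set via bond 0)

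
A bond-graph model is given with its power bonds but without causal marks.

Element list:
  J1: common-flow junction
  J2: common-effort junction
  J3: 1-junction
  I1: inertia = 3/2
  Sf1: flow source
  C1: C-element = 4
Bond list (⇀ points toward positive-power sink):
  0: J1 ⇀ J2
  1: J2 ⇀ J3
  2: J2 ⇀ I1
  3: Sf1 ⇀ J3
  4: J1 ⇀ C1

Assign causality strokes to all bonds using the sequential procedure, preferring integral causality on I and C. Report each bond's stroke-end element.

#3 stroke at Sf1  (source Sf1 imposes f)
#1 stroke at J3  (J3: bond 3 brought flow, rest push out)
#2 stroke at I1  (I1: I, integral causality)
#0 stroke at J2  (only one effort-in slot at J2)
#4 stroke at J1  (common-f at J1 fixed by 0)

bond 0 →J2
bond 1 →J3
bond 2 →I1
bond 3 →Sf1
bond 4 →J1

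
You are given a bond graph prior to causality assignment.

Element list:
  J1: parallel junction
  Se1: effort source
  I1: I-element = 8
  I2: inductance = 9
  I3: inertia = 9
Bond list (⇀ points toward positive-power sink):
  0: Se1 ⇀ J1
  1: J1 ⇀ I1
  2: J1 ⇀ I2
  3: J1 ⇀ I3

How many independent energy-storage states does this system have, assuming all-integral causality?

3  (I1, I2, I3 all integral)

β0 →J1  (Se1 (Se) sets effort on bond)
β1 →I1  (J1: bond 0 brought effort, rest push out)
β2 →I2  (0-jn J1 has e-setter on 0)
β3 →I3  (0-jn J1 has e-setter on 0)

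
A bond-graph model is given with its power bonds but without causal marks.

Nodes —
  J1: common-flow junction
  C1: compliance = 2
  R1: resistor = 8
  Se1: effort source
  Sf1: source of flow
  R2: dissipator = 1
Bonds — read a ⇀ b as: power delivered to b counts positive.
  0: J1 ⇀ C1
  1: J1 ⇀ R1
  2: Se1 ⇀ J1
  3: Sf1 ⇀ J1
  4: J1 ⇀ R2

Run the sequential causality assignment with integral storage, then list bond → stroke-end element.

b0 stroke at J1
b1 stroke at J1
b2 stroke at J1
b3 stroke at Sf1
b4 stroke at J1

b2 stroke at J1  (Se1 (Se) sets effort on bond)
b3 stroke at Sf1  (Sf1 (Sf) sets flow on bond)
b0 stroke at J1  (common-f at J1 fixed by 3)
b1 stroke at J1  (J1 flow already set via bond 3)
b4 stroke at J1  (J1 flow already set via bond 3)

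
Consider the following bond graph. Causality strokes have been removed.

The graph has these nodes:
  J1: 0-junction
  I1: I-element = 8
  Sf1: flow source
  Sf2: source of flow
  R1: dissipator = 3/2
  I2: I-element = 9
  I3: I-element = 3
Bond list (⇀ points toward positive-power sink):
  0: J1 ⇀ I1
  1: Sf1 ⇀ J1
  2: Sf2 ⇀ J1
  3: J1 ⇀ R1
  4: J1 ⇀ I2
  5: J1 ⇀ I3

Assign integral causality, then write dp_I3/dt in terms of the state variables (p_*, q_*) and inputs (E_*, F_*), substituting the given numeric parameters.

bond 1 |Sf1  (source Sf1 imposes f)
bond 2 |Sf2  (source Sf2 imposes f)
bond 0 |I1  (prefer integral on I1)
bond 4 |I2  (prefer integral on I2)
bond 5 |I3  (prefer integral on I3)
bond 3 |J1  (J1 needs exactly one e-in)

dp_I3/dt = 3*F_Sf1/2 + 3*F_Sf2/2 - 3*p_I1/16 - p_I2/6 - p_I3/2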